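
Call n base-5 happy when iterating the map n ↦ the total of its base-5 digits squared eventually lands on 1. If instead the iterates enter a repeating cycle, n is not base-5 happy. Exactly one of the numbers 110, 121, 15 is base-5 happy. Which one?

121

110: 110 → 20 → 16 → 10 → 4 → 16  — repeats 16 (not base-5 happy)
121: 121 → 33 → 11 → 5 → 1  — reaches 1 (base-5 happy)
15: 15 → 9 → 17 → 13 → 13  — repeats 13 (not base-5 happy)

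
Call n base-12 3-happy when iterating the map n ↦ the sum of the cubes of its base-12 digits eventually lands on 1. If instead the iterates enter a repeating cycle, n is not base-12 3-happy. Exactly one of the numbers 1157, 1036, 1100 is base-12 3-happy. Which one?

1157

1157: 1157 → 637 → 190 → 1028 → 856 → 1520 → 1728 → 1  — reaches 1 (base-12 3-happy)
1036: 1036 → 415 → 1351 → 1136 → 1855 → 1344 → 793 → 342 → 288 → 8 → 512 → 755 → 1464 → 1008 → 343 → 415  — repeats 415 (not base-12 3-happy)
1100: 1100 → 1198 → 1539 → 1539  — repeats 1539 (not base-12 3-happy)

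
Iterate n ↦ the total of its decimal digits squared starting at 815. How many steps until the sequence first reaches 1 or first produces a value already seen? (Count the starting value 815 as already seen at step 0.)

815 → 8² + 1² + 5² = 90
90 → 9² + 0² = 81
81 → 8² + 1² = 65
65 → 6² + 5² = 61
61 → 6² + 1² = 37
37 → 3² + 7² = 58
58 → 5² + 8² = 89
89 → 8² + 9² = 145
145 → 1² + 4² + 5² = 42
42 → 4² + 2² = 20
20 → 2² + 0² = 4
4 → 4² = 16
16 → 1² + 6² = 37  — 37 repeats.
That took 13 steps.

13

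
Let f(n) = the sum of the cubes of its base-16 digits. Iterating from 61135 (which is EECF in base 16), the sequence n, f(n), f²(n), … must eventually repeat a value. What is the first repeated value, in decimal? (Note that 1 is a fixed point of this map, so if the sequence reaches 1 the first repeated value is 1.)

61135 = (14,14,12,15)_16 → 14³ + 14³ + 12³ + 15³ = 10591
10591 = (2,9,5,15)_16 → 2³ + 9³ + 5³ + 15³ = 4237
4237 = (1,0,8,13)_16 → 1³ + 0³ + 8³ + 13³ = 2710
2710 = (10,9,6)_16 → 10³ + 9³ + 6³ = 1945
1945 = (7,9,9)_16 → 7³ + 9³ + 9³ = 1801
1801 = (7,0,9)_16 → 7³ + 0³ + 9³ = 1072
1072 = (4,3,0)_16 → 4³ + 3³ + 0³ = 91
91 = (5,11)_16 → 5³ + 11³ = 1456
1456 = (5,11,0)_16 → 5³ + 11³ + 0³ = 1456  — 1456 already appeared earlier.

1456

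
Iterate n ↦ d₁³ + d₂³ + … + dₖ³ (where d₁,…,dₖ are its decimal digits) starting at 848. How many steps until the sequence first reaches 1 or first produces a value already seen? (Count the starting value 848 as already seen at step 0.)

848 → 1088
1088 → 1025
1025 → 134
134 → 92
92 → 737
737 → 713
713 → 371
371 → 371  — 371 repeats.
That took 8 steps.

8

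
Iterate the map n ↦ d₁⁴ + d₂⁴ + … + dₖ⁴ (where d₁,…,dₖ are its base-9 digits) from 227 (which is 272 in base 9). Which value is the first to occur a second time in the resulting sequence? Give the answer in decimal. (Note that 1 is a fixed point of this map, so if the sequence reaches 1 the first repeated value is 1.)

1

227 = (2,7,2)_9 → 2⁴ + 7⁴ + 2⁴ = 16 + 2401 + 16 = 2433
2433 = (3,3,0,3)_9 → 3⁴ + 3⁴ + 0⁴ + 3⁴ = 81 + 81 + 0 + 81 = 243
243 = (3,0,0)_9 → 3⁴ + 0⁴ + 0⁴ = 81 + 0 + 0 = 81
81 = (1,0,0)_9 → 1⁴ + 0⁴ + 0⁴ = 1 + 0 + 0 = 1  — reached the fixed point 1.
1 → 1, so 1 is the first repeated value.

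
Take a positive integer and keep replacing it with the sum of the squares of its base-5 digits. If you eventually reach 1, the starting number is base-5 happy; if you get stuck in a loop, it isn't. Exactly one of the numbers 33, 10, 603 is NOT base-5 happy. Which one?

33: 33 → 11 → 5 → 1  — reaches 1 (base-5 happy)
10: 10 → 4 → 16 → 10  — repeats 10 (not base-5 happy)
603: 603 → 41 → 11 → 5 → 1  — reaches 1 (base-5 happy)

10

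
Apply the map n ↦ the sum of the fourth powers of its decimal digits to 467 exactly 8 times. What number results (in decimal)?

6725

467 → 4⁴ + 6⁴ + 7⁴ = 256 + 1296 + 2401 = 3953
3953 → 3⁴ + 9⁴ + 5⁴ + 3⁴ = 81 + 6561 + 625 + 81 = 7348
7348 → 7⁴ + 3⁴ + 4⁴ + 8⁴ = 2401 + 81 + 256 + 4096 = 6834
6834 → 6⁴ + 8⁴ + 3⁴ + 4⁴ = 1296 + 4096 + 81 + 256 = 5729
5729 → 5⁴ + 7⁴ + 2⁴ + 9⁴ = 625 + 2401 + 16 + 6561 = 9603
9603 → 9⁴ + 6⁴ + 0⁴ + 3⁴ = 6561 + 1296 + 0 + 81 = 7938
7938 → 7⁴ + 9⁴ + 3⁴ + 8⁴ = 2401 + 6561 + 81 + 4096 = 13139
13139 → 1⁴ + 3⁴ + 1⁴ + 3⁴ + 9⁴ = 1 + 81 + 1 + 81 + 6561 = 6725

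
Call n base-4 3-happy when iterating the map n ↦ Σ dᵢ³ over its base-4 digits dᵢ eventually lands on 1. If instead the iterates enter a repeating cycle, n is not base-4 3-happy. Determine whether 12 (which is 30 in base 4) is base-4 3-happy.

not base-4 3-happy

12 = (3,0)_4 → 3³ + 0³ = 27
27 = (1,2,3)_4 → 1³ + 2³ + 3³ = 36
36 = (2,1,0)_4 → 2³ + 1³ + 0³ = 9
9 = (2,1)_4 → 2³ + 1³ = 9  — 9 already seen; the sequence cycles without reaching 1.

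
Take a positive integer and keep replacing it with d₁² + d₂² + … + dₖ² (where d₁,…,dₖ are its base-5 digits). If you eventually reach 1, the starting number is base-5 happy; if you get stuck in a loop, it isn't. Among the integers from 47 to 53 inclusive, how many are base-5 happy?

47: 47 → 21 → 17 → 13 → 13  — not base-5 happy
48: 48 → 26 → 2 → 4 → 16 → 10 → 4  — not base-5 happy
49: 49 → 33 → 11 → 5 → 1  — base-5 happy
50: 50 → 4 → 16 → 10 → 4  — not base-5 happy
51: 51 → 5 → 1  — base-5 happy
52: 52 → 8 → 10 → 4 → 16 → 10  — not base-5 happy
53: 53 → 13 → 13  — not base-5 happy
base-5 happy: 49, 51

2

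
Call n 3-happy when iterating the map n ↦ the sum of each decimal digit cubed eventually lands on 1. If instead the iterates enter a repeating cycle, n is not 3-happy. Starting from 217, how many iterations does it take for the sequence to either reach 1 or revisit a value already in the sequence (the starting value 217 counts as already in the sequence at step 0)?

3

217 → 2³ + 1³ + 7³ = 352
352 → 3³ + 5³ + 2³ = 160
160 → 1³ + 6³ + 0³ = 217  — 217 repeats.
That took 3 steps.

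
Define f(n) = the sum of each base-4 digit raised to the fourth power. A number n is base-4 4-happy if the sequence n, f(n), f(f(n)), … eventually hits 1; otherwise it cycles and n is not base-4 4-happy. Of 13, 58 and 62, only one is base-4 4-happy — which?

13: 13 → 82 → 18 → 17 → 2 → 16 → 1  — reaches 1 (base-4 4-happy)
58: 58 → 113 → 83 → 83  — repeats 83 (not base-4 4-happy)
62: 62 → 178 → 113 → 83 → 83  — repeats 83 (not base-4 4-happy)

13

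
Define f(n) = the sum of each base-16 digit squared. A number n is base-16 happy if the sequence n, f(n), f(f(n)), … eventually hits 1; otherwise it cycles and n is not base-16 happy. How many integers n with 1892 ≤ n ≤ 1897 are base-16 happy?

4

1892: 1892 → 101 → 61 → 178 → 125 → 218 → 269 → 170 → 200 → 208 → 169 → 181 → 146 → 85 → 50 → 13 → 169  (repeats 169)
1893: 1893 → 110 → 232 → 260 → 17 → 2 → 4 → 16 → 1  (reaches 1)
1894: 1894 → 121 → 130 → 68 → 32 → 4 → 16 → 1  (reaches 1)
1895: 1895 → 134 → 100 → 52 → 25 → 82 → 29 → 170 → 200 → 208 → 169 → 181 → 146 → 85 → 50 → 13 → 169  (repeats 169)
1896: 1896 → 149 → 106 → 136 → 128 → 64 → 16 → 1  (reaches 1)
1897: 1897 → 166 → 136 → 128 → 64 → 16 → 1  (reaches 1)
base-16 happy: 1893, 1894, 1896, 1897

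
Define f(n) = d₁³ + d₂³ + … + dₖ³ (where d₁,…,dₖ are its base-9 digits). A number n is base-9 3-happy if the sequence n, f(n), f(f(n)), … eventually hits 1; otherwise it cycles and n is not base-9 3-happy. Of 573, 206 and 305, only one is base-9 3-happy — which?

573: 573 → 559 → 729 → 1  — reaches 1 (base-9 3-happy)
206: 206 → 584 → 856 → 128 → 134 → 638 → 1198 → 470 → 476 → 980 → 540 → 432 → 152 → 856  — repeats 856 (not base-9 3-happy)
305: 305 → 755 → 521 → 755  — repeats 755 (not base-9 3-happy)

573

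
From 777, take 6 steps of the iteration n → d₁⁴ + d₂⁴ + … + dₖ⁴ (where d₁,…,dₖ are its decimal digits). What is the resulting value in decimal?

4338

777 → 7⁴ + 7⁴ + 7⁴ = 7203
7203 → 7⁴ + 2⁴ + 0⁴ + 3⁴ = 2498
2498 → 2⁴ + 4⁴ + 9⁴ + 8⁴ = 10929
10929 → 1⁴ + 0⁴ + 9⁴ + 2⁴ + 9⁴ = 13139
13139 → 1⁴ + 3⁴ + 1⁴ + 3⁴ + 9⁴ = 6725
6725 → 6⁴ + 7⁴ + 2⁴ + 5⁴ = 4338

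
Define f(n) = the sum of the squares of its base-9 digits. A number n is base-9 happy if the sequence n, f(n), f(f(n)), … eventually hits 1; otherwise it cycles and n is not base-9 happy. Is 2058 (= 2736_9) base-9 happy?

2058 = (2,7,3,6)_9 → 2² + 7² + 3² + 6² = 4 + 49 + 9 + 36 = 98
98 = (1,1,8)_9 → 1² + 1² + 8² = 1 + 1 + 64 = 66
66 = (7,3)_9 → 7² + 3² = 49 + 9 = 58
58 = (6,4)_9 → 6² + 4² = 36 + 16 = 52
52 = (5,7)_9 → 5² + 7² = 25 + 49 = 74
74 = (8,2)_9 → 8² + 2² = 64 + 4 = 68
68 = (7,5)_9 → 7² + 5² = 49 + 25 = 74  — 74 already seen; the sequence cycles without reaching 1.

not base-9 happy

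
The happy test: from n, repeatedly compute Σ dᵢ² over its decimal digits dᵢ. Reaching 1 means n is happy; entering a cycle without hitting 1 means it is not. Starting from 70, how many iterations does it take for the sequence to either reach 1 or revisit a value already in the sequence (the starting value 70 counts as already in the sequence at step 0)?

70 → 7² + 0² = 49 + 0 = 49
49 → 4² + 9² = 16 + 81 = 97
97 → 9² + 7² = 81 + 49 = 130
130 → 1² + 3² + 0² = 1 + 9 + 0 = 10
10 → 1² + 0² = 1 + 0 = 1  — reached 1.
That took 5 steps.

5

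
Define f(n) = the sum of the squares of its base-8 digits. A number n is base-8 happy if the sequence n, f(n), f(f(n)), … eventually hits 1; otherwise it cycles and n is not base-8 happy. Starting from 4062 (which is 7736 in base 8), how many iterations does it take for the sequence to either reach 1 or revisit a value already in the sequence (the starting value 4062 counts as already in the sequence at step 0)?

7

4062 = (7,7,3,6)_8 → 7² + 7² + 3² + 6² = 143
143 = (2,1,7)_8 → 2² + 1² + 7² = 54
54 = (6,6)_8 → 6² + 6² = 72
72 = (1,1,0)_8 → 1² + 1² + 0² = 2
2 = (2)_8 → 2² = 4
4 = (4)_8 → 4² = 16
16 = (2,0)_8 → 2² + 0² = 4  — 4 repeats.
That took 7 steps.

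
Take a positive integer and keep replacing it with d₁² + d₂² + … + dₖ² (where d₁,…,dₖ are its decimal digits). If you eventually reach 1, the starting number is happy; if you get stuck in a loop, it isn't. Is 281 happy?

not happy

281 → 2² + 8² + 1² = 69
69 → 6² + 9² = 117
117 → 1² + 1² + 7² = 51
51 → 5² + 1² = 26
26 → 2² + 6² = 40
40 → 4² + 0² = 16
16 → 1² + 6² = 37
37 → 3² + 7² = 58
58 → 5² + 8² = 89
89 → 8² + 9² = 145
145 → 1² + 4² + 5² = 42
42 → 4² + 2² = 20
20 → 2² + 0² = 4
4 → 4² = 16  — 16 already seen; the sequence cycles without reaching 1.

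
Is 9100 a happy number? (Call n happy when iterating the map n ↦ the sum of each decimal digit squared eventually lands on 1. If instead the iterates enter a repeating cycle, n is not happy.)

happy

9100 → 9² + 1² + 0² + 0² = 82
82 → 8² + 2² = 68
68 → 6² + 8² = 100
100 → 1² + 0² + 0² = 1  — reached 1.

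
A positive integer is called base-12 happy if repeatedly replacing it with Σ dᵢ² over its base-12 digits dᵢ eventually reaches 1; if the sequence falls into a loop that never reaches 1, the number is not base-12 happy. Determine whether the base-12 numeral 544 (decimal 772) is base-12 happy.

772 = (5,4,4)_12 → 5² + 4² + 4² = 57
57 = (4,9)_12 → 4² + 9² = 97
97 = (8,1)_12 → 8² + 1² = 65
65 = (5,5)_12 → 5² + 5² = 50
50 = (4,2)_12 → 4² + 2² = 20
20 = (1,8)_12 → 1² + 8² = 65  — 65 already seen; the sequence cycles without reaching 1.

not base-12 happy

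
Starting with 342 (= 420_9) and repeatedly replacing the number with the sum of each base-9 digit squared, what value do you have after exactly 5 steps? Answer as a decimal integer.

50

342 = (4,2,0)_9 → 4² + 2² + 0² = 20
20 = (2,2)_9 → 2² + 2² = 8
8 = (8)_9 → 8² = 64
64 = (7,1)_9 → 7² + 1² = 50
50 = (5,5)_9 → 5² + 5² = 50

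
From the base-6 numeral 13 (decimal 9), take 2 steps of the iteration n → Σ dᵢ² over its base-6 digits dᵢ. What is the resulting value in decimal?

17

9 = (1,3)_6 → 1² + 3² = 10
10 = (1,4)_6 → 1² + 4² = 17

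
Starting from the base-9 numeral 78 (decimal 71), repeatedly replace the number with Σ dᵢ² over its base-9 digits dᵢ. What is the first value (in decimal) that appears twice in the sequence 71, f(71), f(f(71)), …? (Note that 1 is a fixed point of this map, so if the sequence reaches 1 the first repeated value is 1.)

65

71 = (7,8)_9 → 7² + 8² = 49 + 64 = 113
113 = (1,3,5)_9 → 1² + 3² + 5² = 1 + 9 + 25 = 35
35 = (3,8)_9 → 3² + 8² = 9 + 64 = 73
73 = (8,1)_9 → 8² + 1² = 64 + 1 = 65
65 = (7,2)_9 → 7² + 2² = 49 + 4 = 53
53 = (5,8)_9 → 5² + 8² = 25 + 64 = 89
89 = (1,0,8)_9 → 1² + 0² + 8² = 1 + 0 + 64 = 65  — 65 already appeared earlier.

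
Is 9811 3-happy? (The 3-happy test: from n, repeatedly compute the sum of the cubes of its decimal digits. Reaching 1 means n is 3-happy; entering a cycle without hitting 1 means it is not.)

3-happy

9811 → 1243
1243 → 100
100 → 1  — reached 1.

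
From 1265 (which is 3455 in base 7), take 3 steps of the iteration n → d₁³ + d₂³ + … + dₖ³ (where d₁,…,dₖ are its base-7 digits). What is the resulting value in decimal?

137

1265 = (3,4,5,5)_7 → 3³ + 4³ + 5³ + 5³ = 27 + 64 + 125 + 125 = 341
341 = (6,6,5)_7 → 6³ + 6³ + 5³ = 216 + 216 + 125 = 557
557 = (1,4,2,4)_7 → 1³ + 4³ + 2³ + 4³ = 1 + 64 + 8 + 64 = 137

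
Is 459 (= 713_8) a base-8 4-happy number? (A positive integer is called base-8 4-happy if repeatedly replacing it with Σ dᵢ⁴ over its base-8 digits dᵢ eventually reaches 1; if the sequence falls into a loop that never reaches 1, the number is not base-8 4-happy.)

459 = (7,1,3)_8 → 7⁴ + 1⁴ + 3⁴ = 2483
2483 = (4,6,6,3)_8 → 4⁴ + 6⁴ + 6⁴ + 3⁴ = 2929
2929 = (5,5,6,1)_8 → 5⁴ + 5⁴ + 6⁴ + 1⁴ = 2547
2547 = (4,7,6,3)_8 → 4⁴ + 7⁴ + 6⁴ + 3⁴ = 4034
4034 = (7,7,0,2)_8 → 7⁴ + 7⁴ + 0⁴ + 2⁴ = 4818
4818 = (1,1,3,2,2)_8 → 1⁴ + 1⁴ + 3⁴ + 2⁴ + 2⁴ = 115
115 = (1,6,3)_8 → 1⁴ + 6⁴ + 3⁴ = 1378
1378 = (2,5,4,2)_8 → 2⁴ + 5⁴ + 4⁴ + 2⁴ = 913
913 = (1,6,2,1)_8 → 1⁴ + 6⁴ + 2⁴ + 1⁴ = 1314
1314 = (2,4,4,2)_8 → 2⁴ + 4⁴ + 4⁴ + 2⁴ = 544
544 = (1,0,4,0)_8 → 1⁴ + 0⁴ + 4⁴ + 0⁴ = 257
257 = (4,0,1)_8 → 4⁴ + 0⁴ + 1⁴ = 257  — 257 already seen; the sequence cycles without reaching 1.

not base-8 4-happy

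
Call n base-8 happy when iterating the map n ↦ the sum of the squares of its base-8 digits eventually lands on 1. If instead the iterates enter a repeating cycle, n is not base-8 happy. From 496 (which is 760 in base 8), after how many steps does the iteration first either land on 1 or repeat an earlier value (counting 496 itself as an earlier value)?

9

496 = (7,6,0)_8 → 7² + 6² + 0² = 85
85 = (1,2,5)_8 → 1² + 2² + 5² = 30
30 = (3,6)_8 → 3² + 6² = 45
45 = (5,5)_8 → 5² + 5² = 50
50 = (6,2)_8 → 6² + 2² = 40
40 = (5,0)_8 → 5² + 0² = 25
25 = (3,1)_8 → 3² + 1² = 10
10 = (1,2)_8 → 1² + 2² = 5
5 = (5)_8 → 5² = 25  — 25 repeats.
That took 9 steps.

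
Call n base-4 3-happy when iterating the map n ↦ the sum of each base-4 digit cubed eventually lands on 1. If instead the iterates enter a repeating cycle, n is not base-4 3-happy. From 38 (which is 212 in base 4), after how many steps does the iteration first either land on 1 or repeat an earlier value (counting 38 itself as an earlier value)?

38 = (2,1,2)_4 → 2³ + 1³ + 2³ = 17
17 = (1,0,1)_4 → 1³ + 0³ + 1³ = 2
2 = (2)_4 → 2³ = 8
8 = (2,0)_4 → 2³ + 0³ = 8  — 8 repeats.
That took 4 steps.

4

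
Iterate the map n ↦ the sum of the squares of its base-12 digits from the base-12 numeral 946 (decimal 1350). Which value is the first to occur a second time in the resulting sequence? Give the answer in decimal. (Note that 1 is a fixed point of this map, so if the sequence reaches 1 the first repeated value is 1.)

1350 = (9,4,6)_12 → 9² + 4² + 6² = 133
133 = (11,1)_12 → 11² + 1² = 122
122 = (10,2)_12 → 10² + 2² = 104
104 = (8,8)_12 → 8² + 8² = 128
128 = (10,8)_12 → 10² + 8² = 164
164 = (1,1,8)_12 → 1² + 1² + 8² = 66
66 = (5,6)_12 → 5² + 6² = 61
61 = (5,1)_12 → 5² + 1² = 26
26 = (2,2)_12 → 2² + 2² = 8
8 = (8)_12 → 8² = 64
64 = (5,4)_12 → 5² + 4² = 41
41 = (3,5)_12 → 3² + 5² = 34
34 = (2,10)_12 → 2² + 10² = 104  — 104 already appeared earlier.

104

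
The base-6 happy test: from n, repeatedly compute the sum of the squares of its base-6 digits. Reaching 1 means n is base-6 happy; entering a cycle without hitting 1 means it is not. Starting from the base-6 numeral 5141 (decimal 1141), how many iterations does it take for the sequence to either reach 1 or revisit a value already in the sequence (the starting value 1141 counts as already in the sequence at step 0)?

13

1141 = (5,1,4,1)_6 → 5² + 1² + 4² + 1² = 43
43 = (1,1,1)_6 → 1² + 1² + 1² = 3
3 = (3)_6 → 3² = 9
9 = (1,3)_6 → 1² + 3² = 10
10 = (1,4)_6 → 1² + 4² = 17
17 = (2,5)_6 → 2² + 5² = 29
29 = (4,5)_6 → 4² + 5² = 41
41 = (1,0,5)_6 → 1² + 0² + 5² = 26
26 = (4,2)_6 → 4² + 2² = 20
20 = (3,2)_6 → 3² + 2² = 13
13 = (2,1)_6 → 2² + 1² = 5
5 = (5)_6 → 5² = 25
25 = (4,1)_6 → 4² + 1² = 17  — 17 repeats.
That took 13 steps.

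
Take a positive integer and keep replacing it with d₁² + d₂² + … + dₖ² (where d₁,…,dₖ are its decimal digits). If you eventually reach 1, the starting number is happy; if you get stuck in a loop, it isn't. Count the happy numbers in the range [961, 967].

1

961: 961 → 118 → 66 → 72 → 53 → 34 → 25 → 29 → 85 → 89 → 145 → 42 → 20 → 4 → 16 → 37 → 58 → 89  — not happy
962: 962 → 121 → 6 → 36 → 45 → 41 → 17 → 50 → 25 → 29 → 85 → 89 → 145 → 42 → 20 → 4 → 16 → 37 → 58 → 89  — not happy
963: 963 → 126 → 41 → 17 → 50 → 25 → 29 → 85 → 89 → 145 → 42 → 20 → 4 → 16 → 37 → 58 → 89  — not happy
964: 964 → 133 → 19 → 82 → 68 → 100 → 1  — happy
965: 965 → 142 → 21 → 5 → 25 → 29 → 85 → 89 → 145 → 42 → 20 → 4 → 16 → 37 → 58 → 89  — not happy
966: 966 → 153 → 35 → 34 → 25 → 29 → 85 → 89 → 145 → 42 → 20 → 4 → 16 → 37 → 58 → 89  — not happy
967: 967 → 166 → 73 → 58 → 89 → 145 → 42 → 20 → 4 → 16 → 37 → 58  — not happy
happy: 964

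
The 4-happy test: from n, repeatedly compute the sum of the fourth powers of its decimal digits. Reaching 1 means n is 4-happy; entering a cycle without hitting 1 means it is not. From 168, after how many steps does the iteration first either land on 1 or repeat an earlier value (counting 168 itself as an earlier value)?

14

168 → 1⁴ + 6⁴ + 8⁴ = 1 + 1296 + 4096 = 5393
5393 → 5⁴ + 3⁴ + 9⁴ + 3⁴ = 625 + 81 + 6561 + 81 = 7348
7348 → 7⁴ + 3⁴ + 4⁴ + 8⁴ = 2401 + 81 + 256 + 4096 = 6834
6834 → 6⁴ + 8⁴ + 3⁴ + 4⁴ = 1296 + 4096 + 81 + 256 = 5729
5729 → 5⁴ + 7⁴ + 2⁴ + 9⁴ = 625 + 2401 + 16 + 6561 = 9603
9603 → 9⁴ + 6⁴ + 0⁴ + 3⁴ = 6561 + 1296 + 0 + 81 = 7938
7938 → 7⁴ + 9⁴ + 3⁴ + 8⁴ = 2401 + 6561 + 81 + 4096 = 13139
13139 → 1⁴ + 3⁴ + 1⁴ + 3⁴ + 9⁴ = 1 + 81 + 1 + 81 + 6561 = 6725
6725 → 6⁴ + 7⁴ + 2⁴ + 5⁴ = 1296 + 2401 + 16 + 625 = 4338
4338 → 4⁴ + 3⁴ + 3⁴ + 8⁴ = 256 + 81 + 81 + 4096 = 4514
4514 → 4⁴ + 5⁴ + 1⁴ + 4⁴ = 256 + 625 + 1 + 256 = 1138
1138 → 1⁴ + 1⁴ + 3⁴ + 8⁴ = 1 + 1 + 81 + 4096 = 4179
4179 → 4⁴ + 1⁴ + 7⁴ + 9⁴ = 256 + 1 + 2401 + 6561 = 9219
9219 → 9⁴ + 2⁴ + 1⁴ + 9⁴ = 6561 + 16 + 1 + 6561 = 13139  — 13139 repeats.
That took 14 steps.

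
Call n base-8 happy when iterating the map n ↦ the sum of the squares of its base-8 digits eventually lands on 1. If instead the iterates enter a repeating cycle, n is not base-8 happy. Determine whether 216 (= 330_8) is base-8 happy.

216 = (3,3,0)_8 → 3² + 3² + 0² = 18
18 = (2,2)_8 → 2² + 2² = 8
8 = (1,0)_8 → 1² + 0² = 1  — reached 1.

base-8 happy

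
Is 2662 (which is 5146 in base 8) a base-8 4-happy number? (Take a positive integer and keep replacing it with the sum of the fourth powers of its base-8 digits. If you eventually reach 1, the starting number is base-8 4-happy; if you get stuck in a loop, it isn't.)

base-8 4-happy

2662 = (5,1,4,6)_8 → 5⁴ + 1⁴ + 4⁴ + 6⁴ = 625 + 1 + 256 + 1296 = 2178
2178 = (4,2,0,2)_8 → 4⁴ + 2⁴ + 0⁴ + 2⁴ = 256 + 16 + 0 + 16 = 288
288 = (4,4,0)_8 → 4⁴ + 4⁴ + 0⁴ = 256 + 256 + 0 = 512
512 = (1,0,0,0)_8 → 1⁴ + 0⁴ + 0⁴ + 0⁴ = 1 + 0 + 0 + 0 = 1  — reached 1.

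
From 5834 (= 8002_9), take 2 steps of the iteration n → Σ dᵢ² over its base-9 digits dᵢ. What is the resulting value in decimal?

5834 = (8,0,0,2)_9 → 8² + 0² + 0² + 2² = 64 + 0 + 0 + 4 = 68
68 = (7,5)_9 → 7² + 5² = 49 + 25 = 74

74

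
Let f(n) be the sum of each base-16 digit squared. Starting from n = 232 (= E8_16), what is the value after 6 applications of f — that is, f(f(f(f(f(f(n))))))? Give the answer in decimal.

232 = (14,8)_16 → 14² + 8² = 260
260 = (1,0,4)_16 → 1² + 0² + 4² = 17
17 = (1,1)_16 → 1² + 1² = 2
2 = (2)_16 → 2² = 4
4 = (4)_16 → 4² = 16
16 = (1,0)_16 → 1² + 0² = 1

1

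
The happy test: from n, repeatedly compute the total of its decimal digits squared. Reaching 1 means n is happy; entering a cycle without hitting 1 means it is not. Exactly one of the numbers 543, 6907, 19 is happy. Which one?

543: 543 → 50 → 25 → 29 → 85 → 89 → 145 → 42 → 20 → 4 → 16 → 37 → 58 → 89  — repeats 89 (not happy)
6907: 6907 → 166 → 73 → 58 → 89 → 145 → 42 → 20 → 4 → 16 → 37 → 58  — repeats 58 (not happy)
19: 19 → 82 → 68 → 100 → 1  — reaches 1 (happy)

19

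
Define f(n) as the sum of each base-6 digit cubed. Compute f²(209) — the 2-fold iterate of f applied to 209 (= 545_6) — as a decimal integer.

81

209 = (5,4,5)_6 → 5³ + 4³ + 5³ = 125 + 64 + 125 = 314
314 = (1,2,4,2)_6 → 1³ + 2³ + 4³ + 2³ = 1 + 8 + 64 + 8 = 81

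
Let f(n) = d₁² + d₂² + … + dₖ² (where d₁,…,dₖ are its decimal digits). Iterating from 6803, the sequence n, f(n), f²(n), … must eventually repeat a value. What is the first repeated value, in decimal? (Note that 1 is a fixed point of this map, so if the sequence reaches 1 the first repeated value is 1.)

1

6803 → 109
109 → 82
82 → 68
68 → 100
100 → 1  — reached the fixed point 1.
1 → 1, so 1 is the first repeated value.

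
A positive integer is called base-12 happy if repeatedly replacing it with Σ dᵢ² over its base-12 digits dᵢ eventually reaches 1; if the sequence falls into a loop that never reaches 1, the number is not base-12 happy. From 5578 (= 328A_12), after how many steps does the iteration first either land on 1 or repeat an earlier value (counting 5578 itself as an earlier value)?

14

5578 = (3,2,8,10)_12 → 3² + 2² + 8² + 10² = 177
177 = (1,2,9)_12 → 1² + 2² + 9² = 86
86 = (7,2)_12 → 7² + 2² = 53
53 = (4,5)_12 → 4² + 5² = 41
41 = (3,5)_12 → 3² + 5² = 34
34 = (2,10)_12 → 2² + 10² = 104
104 = (8,8)_12 → 8² + 8² = 128
128 = (10,8)_12 → 10² + 8² = 164
164 = (1,1,8)_12 → 1² + 1² + 8² = 66
66 = (5,6)_12 → 5² + 6² = 61
61 = (5,1)_12 → 5² + 1² = 26
26 = (2,2)_12 → 2² + 2² = 8
8 = (8)_12 → 8² = 64
64 = (5,4)_12 → 5² + 4² = 41  — 41 repeats.
That took 14 steps.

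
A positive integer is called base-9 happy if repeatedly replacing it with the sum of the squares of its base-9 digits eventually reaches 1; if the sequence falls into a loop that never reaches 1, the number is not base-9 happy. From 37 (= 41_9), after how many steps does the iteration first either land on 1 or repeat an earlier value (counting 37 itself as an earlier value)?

37 = (4,1)_9 → 4² + 1² = 17
17 = (1,8)_9 → 1² + 8² = 65
65 = (7,2)_9 → 7² + 2² = 53
53 = (5,8)_9 → 5² + 8² = 89
89 = (1,0,8)_9 → 1² + 0² + 8² = 65  — 65 repeats.
That took 5 steps.

5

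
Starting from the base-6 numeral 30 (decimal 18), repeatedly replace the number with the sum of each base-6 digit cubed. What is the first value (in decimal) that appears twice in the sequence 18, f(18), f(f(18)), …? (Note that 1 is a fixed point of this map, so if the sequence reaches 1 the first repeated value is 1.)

1

18 = (3,0)_6 → 3³ + 0³ = 27 + 0 = 27
27 = (4,3)_6 → 4³ + 3³ = 64 + 27 = 91
91 = (2,3,1)_6 → 2³ + 3³ + 1³ = 8 + 27 + 1 = 36
36 = (1,0,0)_6 → 1³ + 0³ + 0³ = 1 + 0 + 0 = 1  — reached the fixed point 1.
1 → 1, so 1 is the first repeated value.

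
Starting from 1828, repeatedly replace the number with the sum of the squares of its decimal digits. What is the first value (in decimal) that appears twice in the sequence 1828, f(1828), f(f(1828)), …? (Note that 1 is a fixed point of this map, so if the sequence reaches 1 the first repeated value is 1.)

1828 → 1² + 8² + 2² + 8² = 1 + 64 + 4 + 64 = 133
133 → 1² + 3² + 3² = 1 + 9 + 9 = 19
19 → 1² + 9² = 1 + 81 = 82
82 → 8² + 2² = 64 + 4 = 68
68 → 6² + 8² = 36 + 64 = 100
100 → 1² + 0² + 0² = 1 + 0 + 0 = 1  — reached the fixed point 1.
1 → 1, so 1 is the first repeated value.

1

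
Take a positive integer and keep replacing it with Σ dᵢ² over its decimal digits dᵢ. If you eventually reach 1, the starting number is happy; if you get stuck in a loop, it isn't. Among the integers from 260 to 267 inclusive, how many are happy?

260: 260 → 40 → 16 → 37 → 58 → 89 → 145 → 42 → 20 → 4 → 16  — not happy
261: 261 → 41 → 17 → 50 → 25 → 29 → 85 → 89 → 145 → 42 → 20 → 4 → 16 → 37 → 58 → 89  — not happy
262: 262 → 44 → 32 → 13 → 10 → 1  — happy
263: 263 → 49 → 97 → 130 → 10 → 1  — happy
264: 264 → 56 → 61 → 37 → 58 → 89 → 145 → 42 → 20 → 4 → 16 → 37  — not happy
265: 265 → 65 → 61 → 37 → 58 → 89 → 145 → 42 → 20 → 4 → 16 → 37  — not happy
266: 266 → 76 → 85 → 89 → 145 → 42 → 20 → 4 → 16 → 37 → 58 → 89  — not happy
267: 267 → 89 → 145 → 42 → 20 → 4 → 16 → 37 → 58 → 89  — not happy
happy: 262, 263

2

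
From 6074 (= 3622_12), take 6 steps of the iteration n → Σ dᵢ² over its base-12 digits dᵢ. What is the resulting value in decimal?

164

6074 = (3,6,2,2)_12 → 3² + 6² + 2² + 2² = 9 + 36 + 4 + 4 = 53
53 = (4,5)_12 → 4² + 5² = 16 + 25 = 41
41 = (3,5)_12 → 3² + 5² = 9 + 25 = 34
34 = (2,10)_12 → 2² + 10² = 4 + 100 = 104
104 = (8,8)_12 → 8² + 8² = 64 + 64 = 128
128 = (10,8)_12 → 10² + 8² = 100 + 64 = 164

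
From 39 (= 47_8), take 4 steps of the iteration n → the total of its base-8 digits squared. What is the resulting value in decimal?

16

39 = (4,7)_8 → 4² + 7² = 16 + 49 = 65
65 = (1,0,1)_8 → 1² + 0² + 1² = 1 + 0 + 1 = 2
2 = (2)_8 → 2² = 4
4 = (4)_8 → 4² = 16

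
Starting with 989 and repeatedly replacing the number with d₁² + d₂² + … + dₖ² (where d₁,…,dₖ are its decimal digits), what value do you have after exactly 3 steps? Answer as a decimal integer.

32

989 → 226
226 → 44
44 → 32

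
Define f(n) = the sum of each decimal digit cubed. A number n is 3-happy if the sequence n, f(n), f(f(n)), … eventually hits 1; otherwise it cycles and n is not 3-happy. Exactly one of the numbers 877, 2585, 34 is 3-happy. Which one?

877

877: 877 → 1198 → 1243 → 100 → 1  — reaches 1 (3-happy)
2585: 2585 → 770 → 686 → 944 → 857 → 980 → 1241 → 74 → 407 → 407  — repeats 407 (not 3-happy)
34: 34 → 91 → 730 → 370 → 370  — repeats 370 (not 3-happy)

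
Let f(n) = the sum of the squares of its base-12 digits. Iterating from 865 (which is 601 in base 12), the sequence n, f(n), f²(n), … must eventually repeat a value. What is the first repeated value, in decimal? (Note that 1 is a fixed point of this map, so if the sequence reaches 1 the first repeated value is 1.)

100

865 = (6,0,1)_12 → 37
37 = (3,1)_12 → 10
10 = (10)_12 → 100
100 = (8,4)_12 → 80
80 = (6,8)_12 → 100  — 100 already appeared earlier.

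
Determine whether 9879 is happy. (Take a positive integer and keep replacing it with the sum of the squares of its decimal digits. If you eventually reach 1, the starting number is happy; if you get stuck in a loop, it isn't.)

9879 → 9² + 8² + 7² + 9² = 275
275 → 2² + 7² + 5² = 78
78 → 7² + 8² = 113
113 → 1² + 1² + 3² = 11
11 → 1² + 1² = 2
2 → 2² = 4
4 → 4² = 16
16 → 1² + 6² = 37
37 → 3² + 7² = 58
58 → 5² + 8² = 89
89 → 8² + 9² = 145
145 → 1² + 4² + 5² = 42
42 → 4² + 2² = 20
20 → 2² + 0² = 4  — 4 already seen; the sequence cycles without reaching 1.

not happy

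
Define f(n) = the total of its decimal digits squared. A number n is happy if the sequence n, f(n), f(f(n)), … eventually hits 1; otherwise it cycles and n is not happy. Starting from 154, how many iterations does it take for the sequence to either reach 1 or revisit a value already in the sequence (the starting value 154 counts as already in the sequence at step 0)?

9

154 → 1² + 5² + 4² = 42
42 → 4² + 2² = 20
20 → 2² + 0² = 4
4 → 4² = 16
16 → 1² + 6² = 37
37 → 3² + 7² = 58
58 → 5² + 8² = 89
89 → 8² + 9² = 145
145 → 1² + 4² + 5² = 42  — 42 repeats.
That took 9 steps.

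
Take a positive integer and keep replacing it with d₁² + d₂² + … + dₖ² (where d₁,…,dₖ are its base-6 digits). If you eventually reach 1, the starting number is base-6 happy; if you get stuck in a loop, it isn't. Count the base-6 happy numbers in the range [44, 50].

2

44: 44 → 6 → 1  (reaches 1)
45: 45 → 11 → 26 → 20 → 13 → 5 → 25 → 17 → 29 → 41 → 26  (repeats 26)
46: 46 → 18 → 9 → 10 → 17 → 29 → 41 → 26 → 20 → 13 → 5 → 25 → 17  (repeats 17)
47: 47 → 27 → 25 → 17 → 29 → 41 → 26 → 20 → 13 → 5 → 25  (repeats 25)
48: 48 → 5 → 25 → 17 → 29 → 41 → 26 → 20 → 13 → 5  (repeats 5)
49: 49 → 6 → 1  (reaches 1)
50: 50 → 9 → 10 → 17 → 29 → 41 → 26 → 20 → 13 → 5 → 25 → 17  (repeats 17)
base-6 happy: 44, 49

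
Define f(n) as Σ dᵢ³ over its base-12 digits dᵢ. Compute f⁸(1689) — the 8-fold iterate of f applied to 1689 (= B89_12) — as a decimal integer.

190

1689 = (11,8,9)_12 → 11³ + 8³ + 9³ = 2572
2572 = (1,5,10,4)_12 → 1³ + 5³ + 10³ + 4³ = 1190
1190 = (8,3,2)_12 → 8³ + 3³ + 2³ = 547
547 = (3,9,7)_12 → 3³ + 9³ + 7³ = 1099
1099 = (7,7,7)_12 → 7³ + 7³ + 7³ = 1029
1029 = (7,1,9)_12 → 7³ + 1³ + 9³ = 1073
1073 = (7,5,5)_12 → 7³ + 5³ + 5³ = 593
593 = (4,1,5)_12 → 4³ + 1³ + 5³ = 190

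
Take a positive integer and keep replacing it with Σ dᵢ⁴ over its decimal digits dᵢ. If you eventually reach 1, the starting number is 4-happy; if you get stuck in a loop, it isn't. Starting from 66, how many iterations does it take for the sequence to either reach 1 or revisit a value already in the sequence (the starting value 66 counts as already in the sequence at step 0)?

5

66 → 6⁴ + 6⁴ = 1296 + 1296 = 2592
2592 → 2⁴ + 5⁴ + 9⁴ + 2⁴ = 16 + 625 + 6561 + 16 = 7218
7218 → 7⁴ + 2⁴ + 1⁴ + 8⁴ = 2401 + 16 + 1 + 4096 = 6514
6514 → 6⁴ + 5⁴ + 1⁴ + 4⁴ = 1296 + 625 + 1 + 256 = 2178
2178 → 2⁴ + 1⁴ + 7⁴ + 8⁴ = 16 + 1 + 2401 + 4096 = 6514  — 6514 repeats.
That took 5 steps.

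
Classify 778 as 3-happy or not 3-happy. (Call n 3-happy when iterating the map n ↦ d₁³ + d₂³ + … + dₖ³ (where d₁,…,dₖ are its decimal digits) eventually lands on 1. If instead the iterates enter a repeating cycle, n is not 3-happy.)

3-happy

778 → 7³ + 7³ + 8³ = 343 + 343 + 512 = 1198
1198 → 1³ + 1³ + 9³ + 8³ = 1 + 1 + 729 + 512 = 1243
1243 → 1³ + 2³ + 4³ + 3³ = 1 + 8 + 64 + 27 = 100
100 → 1³ + 0³ + 0³ = 1 + 0 + 0 = 1  — reached 1.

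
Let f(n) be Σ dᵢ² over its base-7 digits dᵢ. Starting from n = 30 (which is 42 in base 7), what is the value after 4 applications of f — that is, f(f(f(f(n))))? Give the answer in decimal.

2

30 = (4,2)_7 → 20
20 = (2,6)_7 → 40
40 = (5,5)_7 → 50
50 = (1,0,1)_7 → 2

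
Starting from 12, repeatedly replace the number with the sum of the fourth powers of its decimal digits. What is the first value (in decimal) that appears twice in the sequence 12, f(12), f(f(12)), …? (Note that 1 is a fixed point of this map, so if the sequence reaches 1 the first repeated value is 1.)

8208

12 → 1⁴ + 2⁴ = 17
17 → 1⁴ + 7⁴ = 2402
2402 → 2⁴ + 4⁴ + 0⁴ + 2⁴ = 288
288 → 2⁴ + 8⁴ + 8⁴ = 8208
8208 → 8⁴ + 2⁴ + 0⁴ + 8⁴ = 8208  — 8208 already appeared earlier.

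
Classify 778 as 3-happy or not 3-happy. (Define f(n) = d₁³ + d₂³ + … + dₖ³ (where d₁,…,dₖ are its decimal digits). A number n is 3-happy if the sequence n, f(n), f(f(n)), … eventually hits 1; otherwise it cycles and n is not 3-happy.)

3-happy

778 → 7³ + 7³ + 8³ = 1198
1198 → 1³ + 1³ + 9³ + 8³ = 1243
1243 → 1³ + 2³ + 4³ + 3³ = 100
100 → 1³ + 0³ + 0³ = 1  — reached 1.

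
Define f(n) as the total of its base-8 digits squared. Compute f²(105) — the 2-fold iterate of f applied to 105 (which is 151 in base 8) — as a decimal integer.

18

105 = (1,5,1)_8 → 1² + 5² + 1² = 27
27 = (3,3)_8 → 3² + 3² = 18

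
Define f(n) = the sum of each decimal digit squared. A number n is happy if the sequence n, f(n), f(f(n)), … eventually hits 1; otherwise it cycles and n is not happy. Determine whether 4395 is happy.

not happy

4395 → 4² + 3² + 9² + 5² = 131
131 → 1² + 3² + 1² = 11
11 → 1² + 1² = 2
2 → 2² = 4
4 → 4² = 16
16 → 1² + 6² = 37
37 → 3² + 7² = 58
58 → 5² + 8² = 89
89 → 8² + 9² = 145
145 → 1² + 4² + 5² = 42
42 → 4² + 2² = 20
20 → 2² + 0² = 4  — 4 already seen; the sequence cycles without reaching 1.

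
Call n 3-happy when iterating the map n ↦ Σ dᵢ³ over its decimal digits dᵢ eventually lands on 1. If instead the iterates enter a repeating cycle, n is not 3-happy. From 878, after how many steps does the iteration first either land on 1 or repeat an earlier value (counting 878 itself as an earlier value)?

7

878 → 8³ + 7³ + 8³ = 1367
1367 → 1³ + 3³ + 6³ + 7³ = 587
587 → 5³ + 8³ + 7³ = 980
980 → 9³ + 8³ + 0³ = 1241
1241 → 1³ + 2³ + 4³ + 1³ = 74
74 → 7³ + 4³ = 407
407 → 4³ + 0³ + 7³ = 407  — 407 repeats.
That took 7 steps.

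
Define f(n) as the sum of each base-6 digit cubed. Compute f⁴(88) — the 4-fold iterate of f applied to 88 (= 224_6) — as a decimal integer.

92

88 = (2,2,4)_6 → 2³ + 2³ + 4³ = 80
80 = (2,1,2)_6 → 2³ + 1³ + 2³ = 17
17 = (2,5)_6 → 2³ + 5³ = 133
133 = (3,4,1)_6 → 3³ + 4³ + 1³ = 92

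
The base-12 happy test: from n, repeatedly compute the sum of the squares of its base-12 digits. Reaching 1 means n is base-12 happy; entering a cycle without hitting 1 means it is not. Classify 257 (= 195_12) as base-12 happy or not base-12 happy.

not base-12 happy

257 = (1,9,5)_12 → 1² + 9² + 5² = 107
107 = (8,11)_12 → 8² + 11² = 185
185 = (1,3,5)_12 → 1² + 3² + 5² = 35
35 = (2,11)_12 → 2² + 11² = 125
125 = (10,5)_12 → 10² + 5² = 125  — 125 already seen; the sequence cycles without reaching 1.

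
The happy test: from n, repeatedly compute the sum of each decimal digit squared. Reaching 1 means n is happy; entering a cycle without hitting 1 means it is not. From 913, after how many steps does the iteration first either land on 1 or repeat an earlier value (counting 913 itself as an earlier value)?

5

913 → 91
91 → 82
82 → 68
68 → 100
100 → 1  — reached 1.
That took 5 steps.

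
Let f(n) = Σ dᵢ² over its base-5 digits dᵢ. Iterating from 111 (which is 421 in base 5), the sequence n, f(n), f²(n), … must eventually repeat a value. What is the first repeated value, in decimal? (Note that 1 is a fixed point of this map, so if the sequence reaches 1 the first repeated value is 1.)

13

111 = (4,2,1)_5 → 4² + 2² + 1² = 21
21 = (4,1)_5 → 4² + 1² = 17
17 = (3,2)_5 → 3² + 2² = 13
13 = (2,3)_5 → 2² + 3² = 13  — 13 already appeared earlier.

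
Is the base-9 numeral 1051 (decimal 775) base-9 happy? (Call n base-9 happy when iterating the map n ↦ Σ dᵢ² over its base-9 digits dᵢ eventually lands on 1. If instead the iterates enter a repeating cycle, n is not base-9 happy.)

775 = (1,0,5,1)_9 → 27
27 = (3,0)_9 → 9
9 = (1,0)_9 → 1  — reached 1.

base-9 happy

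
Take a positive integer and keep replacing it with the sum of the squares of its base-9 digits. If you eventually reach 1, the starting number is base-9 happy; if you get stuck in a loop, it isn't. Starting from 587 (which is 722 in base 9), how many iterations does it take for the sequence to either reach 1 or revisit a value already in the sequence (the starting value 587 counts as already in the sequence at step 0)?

7

587 = (7,2,2)_9 → 7² + 2² + 2² = 57
57 = (6,3)_9 → 6² + 3² = 45
45 = (5,0)_9 → 5² + 0² = 25
25 = (2,7)_9 → 2² + 7² = 53
53 = (5,8)_9 → 5² + 8² = 89
89 = (1,0,8)_9 → 1² + 0² + 8² = 65
65 = (7,2)_9 → 7² + 2² = 53  — 53 repeats.
That took 7 steps.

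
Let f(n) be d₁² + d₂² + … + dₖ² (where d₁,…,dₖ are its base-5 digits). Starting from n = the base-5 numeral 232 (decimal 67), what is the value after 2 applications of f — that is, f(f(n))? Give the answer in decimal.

13

67 = (2,3,2)_5 → 2² + 3² + 2² = 17
17 = (3,2)_5 → 3² + 2² = 13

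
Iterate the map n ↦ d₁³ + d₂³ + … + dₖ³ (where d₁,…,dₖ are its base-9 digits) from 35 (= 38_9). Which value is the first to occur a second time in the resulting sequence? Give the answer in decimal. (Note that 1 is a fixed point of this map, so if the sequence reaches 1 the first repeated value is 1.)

35

35 = (3,8)_9 → 3³ + 8³ = 539
539 = (6,5,8)_9 → 6³ + 5³ + 8³ = 853
853 = (1,1,4,7)_9 → 1³ + 1³ + 4³ + 7³ = 409
409 = (5,0,4)_9 → 5³ + 0³ + 4³ = 189
189 = (2,3,0)_9 → 2³ + 3³ + 0³ = 35  — 35 already appeared earlier.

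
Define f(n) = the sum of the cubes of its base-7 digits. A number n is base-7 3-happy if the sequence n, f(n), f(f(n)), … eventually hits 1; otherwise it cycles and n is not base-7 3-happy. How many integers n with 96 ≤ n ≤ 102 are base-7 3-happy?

96: 96 → 342 → 648 → 282 → 258 → 342  — not base-7 3-happy
97: 97 → 433 → 343 → 1  — base-7 3-happy
98: 98 → 8 → 2 → 8  — not base-7 3-happy
99: 99 → 9 → 9  — not base-7 3-happy
100: 100 → 16 → 16  — not base-7 3-happy
101: 101 → 35 → 125 → 251 → 341 → 557 → 137 → 197 → 65 → 17 → 35  — not base-7 3-happy
102: 102 → 72 → 36 → 126 → 72  — not base-7 3-happy
base-7 3-happy: 97

1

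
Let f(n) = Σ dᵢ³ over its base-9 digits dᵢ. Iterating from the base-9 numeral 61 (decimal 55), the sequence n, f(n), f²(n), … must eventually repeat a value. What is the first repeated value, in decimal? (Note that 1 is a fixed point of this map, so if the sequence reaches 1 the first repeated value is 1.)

55 = (6,1)_9 → 6³ + 1³ = 217
217 = (2,6,1)_9 → 2³ + 6³ + 1³ = 225
225 = (2,7,0)_9 → 2³ + 7³ + 0³ = 351
351 = (4,3,0)_9 → 4³ + 3³ + 0³ = 91
91 = (1,1,1)_9 → 1³ + 1³ + 1³ = 3
3 = (3)_9 → 3³ = 27
27 = (3,0)_9 → 3³ + 0³ = 27  — 27 already appeared earlier.

27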